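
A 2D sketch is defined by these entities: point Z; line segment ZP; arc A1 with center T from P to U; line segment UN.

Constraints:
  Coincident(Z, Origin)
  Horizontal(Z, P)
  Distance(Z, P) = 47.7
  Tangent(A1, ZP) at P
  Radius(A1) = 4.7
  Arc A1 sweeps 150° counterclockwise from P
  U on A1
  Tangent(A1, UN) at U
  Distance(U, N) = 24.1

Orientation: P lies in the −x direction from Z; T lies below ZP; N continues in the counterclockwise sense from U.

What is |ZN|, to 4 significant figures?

35.85

On A1, P sits at bearing 90° from T; a 150° counterclockwise sweep puts U at bearing 240°, so U = T + 4.7·(cos 240°, sin 240°) = (-50.05, -8.770). Tangency of A1 to UN means the radius TU is perpendicular to UN, so UN runs along (−sin 240°, cos 240°); with |UN| = 24.1, N = (-29.18, -20.82). Then |ZN| = |N − Z| = 35.85.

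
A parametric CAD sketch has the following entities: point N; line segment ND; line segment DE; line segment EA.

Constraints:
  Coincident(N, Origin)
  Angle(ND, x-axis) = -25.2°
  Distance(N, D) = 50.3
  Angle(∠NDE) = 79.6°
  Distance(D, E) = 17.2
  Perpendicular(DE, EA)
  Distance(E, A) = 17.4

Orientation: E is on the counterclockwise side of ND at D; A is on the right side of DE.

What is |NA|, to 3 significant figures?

67.4

∠NDE = 79.6°, so DE runs at -25.2° + (180° − 79.6°) = 75.2° from the x-axis; with |DE| = 17.2, E = D + 17.2·(cos 75.2°, sin 75.2°) = (49.9, -4.79). DE ⟂ EA; with |EA| = 17.4 on the right of DE, A = E + 17.4·(0.967, -0.255) = (66.7, -9.23). Then |NA| = |A − N| = 67.4.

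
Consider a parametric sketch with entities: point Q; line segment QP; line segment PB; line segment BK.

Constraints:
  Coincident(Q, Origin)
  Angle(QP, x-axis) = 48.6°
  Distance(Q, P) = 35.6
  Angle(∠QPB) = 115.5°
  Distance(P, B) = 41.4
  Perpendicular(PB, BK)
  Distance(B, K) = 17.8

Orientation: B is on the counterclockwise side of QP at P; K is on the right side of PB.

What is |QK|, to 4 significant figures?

75.57

Q is at the origin; QP runs at 48.6° with length 35.6, so P = 35.6·(cos 48.6°, sin 48.6°) = (23.54, 26.70). ∠QPB = 115.5°, so PB runs at 48.6° + (180° − 115.5°) = 113.1° from the x-axis; with |PB| = 41.4, B = P + 41.4·(cos 113.1°, sin 113.1°) = (7.300, 64.78). PB ⟂ BK; with |BK| = 17.8 on the right of PB, K = B + 17.8·(0.9198, 0.3923) = (23.67, 71.77). Then |QK| = |K − Q| = 75.57.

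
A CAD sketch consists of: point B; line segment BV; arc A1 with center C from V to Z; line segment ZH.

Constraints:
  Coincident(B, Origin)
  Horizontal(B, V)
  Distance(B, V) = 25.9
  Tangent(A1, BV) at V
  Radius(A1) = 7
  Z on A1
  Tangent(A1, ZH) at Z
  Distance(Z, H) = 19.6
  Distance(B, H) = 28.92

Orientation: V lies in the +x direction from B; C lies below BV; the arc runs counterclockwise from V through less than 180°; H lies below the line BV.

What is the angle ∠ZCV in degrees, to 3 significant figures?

78.1°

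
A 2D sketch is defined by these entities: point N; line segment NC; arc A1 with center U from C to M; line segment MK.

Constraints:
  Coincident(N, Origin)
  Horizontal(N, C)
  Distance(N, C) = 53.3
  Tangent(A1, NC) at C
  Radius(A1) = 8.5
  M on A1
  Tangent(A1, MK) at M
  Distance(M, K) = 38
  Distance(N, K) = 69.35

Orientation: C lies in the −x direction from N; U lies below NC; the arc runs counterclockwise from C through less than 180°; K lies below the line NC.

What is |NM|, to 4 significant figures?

62.41

N is at the origin; N and C share the same y with |NC| = 53.3 and C on the −x side, so C = (-53.30, 0.000). Since A1 is tangent to NC there, UC ⟂ NC, so U = C + (0, -8.5) = (-53.30, -8.500). Since UM ⟂ MK (tangency), |UK| = √(8.5² + 38.0²) = 38.94 regardless of where M sits on A1. So K lies on both circle(N, 69.35) and circle(U, 38.94); the below-NC intersection is K = (-50.67, -47.35). M is the foot of the tangent from K: M = (-61.45, -10.91).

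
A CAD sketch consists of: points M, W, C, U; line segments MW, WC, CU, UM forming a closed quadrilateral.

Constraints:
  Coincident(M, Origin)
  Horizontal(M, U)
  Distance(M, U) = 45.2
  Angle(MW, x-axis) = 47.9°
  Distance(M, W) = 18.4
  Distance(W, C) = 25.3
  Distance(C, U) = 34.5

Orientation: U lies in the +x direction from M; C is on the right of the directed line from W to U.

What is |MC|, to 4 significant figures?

17.25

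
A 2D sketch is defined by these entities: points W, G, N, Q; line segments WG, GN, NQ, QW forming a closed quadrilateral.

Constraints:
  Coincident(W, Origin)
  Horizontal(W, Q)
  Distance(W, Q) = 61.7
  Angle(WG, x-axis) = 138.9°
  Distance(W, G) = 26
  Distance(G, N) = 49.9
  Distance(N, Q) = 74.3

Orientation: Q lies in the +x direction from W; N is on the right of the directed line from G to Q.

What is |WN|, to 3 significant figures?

31.4

Checks: |GN| = 49.90 ✓; |NQ| = 74.30 ✓.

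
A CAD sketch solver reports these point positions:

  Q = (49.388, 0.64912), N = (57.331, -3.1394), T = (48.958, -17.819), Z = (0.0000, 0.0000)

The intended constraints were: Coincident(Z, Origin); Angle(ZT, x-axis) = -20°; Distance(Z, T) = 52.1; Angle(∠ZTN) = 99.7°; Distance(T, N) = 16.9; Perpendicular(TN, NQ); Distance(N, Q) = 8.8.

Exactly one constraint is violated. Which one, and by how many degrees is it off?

Perpendicular(TN, NQ) — off by 4.20°.

Z = (0.00, 0.00) ✓; ZT at -20.00° ✓; |ZT| = 52.10 ✓; ∠ZTN = 99.70° ✓; |TN| = 16.90 ✓; ∠(TN, NQ) = 94.20° ✗; |NQ| = 8.800 ✓.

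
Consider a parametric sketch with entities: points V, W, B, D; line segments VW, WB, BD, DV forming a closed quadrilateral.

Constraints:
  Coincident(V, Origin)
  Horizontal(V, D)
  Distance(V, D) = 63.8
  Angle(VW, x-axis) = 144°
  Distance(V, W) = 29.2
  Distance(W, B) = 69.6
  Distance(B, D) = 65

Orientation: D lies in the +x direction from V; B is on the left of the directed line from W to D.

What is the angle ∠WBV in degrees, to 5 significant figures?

24.664°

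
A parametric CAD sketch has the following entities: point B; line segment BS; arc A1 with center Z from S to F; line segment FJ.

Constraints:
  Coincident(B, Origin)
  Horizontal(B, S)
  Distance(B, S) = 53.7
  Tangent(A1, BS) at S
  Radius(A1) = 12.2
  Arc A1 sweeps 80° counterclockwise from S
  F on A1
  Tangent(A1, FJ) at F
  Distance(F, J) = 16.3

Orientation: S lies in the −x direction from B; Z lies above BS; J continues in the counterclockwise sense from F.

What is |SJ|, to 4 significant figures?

30.06

B is at the origin; B and S share the same y with |BS| = 53.7 and S on the −x side, so S = (-53.70, 0.000). The tangent condition forces ZS to be normal to BS, so Z = S + (0, 12.2) = (-53.70, 12.20). On A1, S sits at bearing -90° from Z; an 80° counterclockwise sweep puts F at bearing -10°, so F = Z + 12.2·(cos -10°, sin -10°) = (-41.69, 10.08). The tangent condition forces ZF to be normal to FJ, so FJ runs along (−sin -10°, cos -10°); with |FJ| = 16.3, J = (-38.85, 26.13). Then |SJ| = |J − S| = 30.06.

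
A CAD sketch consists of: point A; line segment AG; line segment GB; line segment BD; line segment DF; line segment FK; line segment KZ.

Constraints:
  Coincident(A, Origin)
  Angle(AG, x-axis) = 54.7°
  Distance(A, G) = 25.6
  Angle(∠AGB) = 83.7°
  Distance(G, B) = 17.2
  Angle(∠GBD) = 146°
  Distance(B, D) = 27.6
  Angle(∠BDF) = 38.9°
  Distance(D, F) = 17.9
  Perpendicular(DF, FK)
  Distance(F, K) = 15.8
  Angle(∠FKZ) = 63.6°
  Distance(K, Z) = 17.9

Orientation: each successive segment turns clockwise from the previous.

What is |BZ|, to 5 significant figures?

21.788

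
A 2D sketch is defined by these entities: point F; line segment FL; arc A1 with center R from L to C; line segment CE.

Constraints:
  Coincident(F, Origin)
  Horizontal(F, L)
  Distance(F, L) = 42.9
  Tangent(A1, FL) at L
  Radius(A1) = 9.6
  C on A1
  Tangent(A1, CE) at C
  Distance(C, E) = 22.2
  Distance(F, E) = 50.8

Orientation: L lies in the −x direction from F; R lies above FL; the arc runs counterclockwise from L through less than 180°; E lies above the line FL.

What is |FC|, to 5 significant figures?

35.501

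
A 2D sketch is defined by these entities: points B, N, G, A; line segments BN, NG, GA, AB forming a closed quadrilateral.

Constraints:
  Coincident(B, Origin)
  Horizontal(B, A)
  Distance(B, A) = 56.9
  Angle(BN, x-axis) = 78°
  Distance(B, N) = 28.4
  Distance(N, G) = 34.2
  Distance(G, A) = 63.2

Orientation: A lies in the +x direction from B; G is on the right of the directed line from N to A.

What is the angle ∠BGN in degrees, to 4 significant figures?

34.91°

B is at the origin; BA is horizontal with |BA| = 56.9 and A in +x, so A = (56.9, 0). BN runs at 78.0° with |BN| = 28.4, so N = (5.905, 27.78). G is determined by |NG| = 34.2 and |GA| = 63.2 together: it lies at the intersection of circle(N, 34.2) and circle(A, 63.2). With |NA| = 58.07, the foot of the radical line on NA is 4.715 from N and the perpendicular offset is √(34.2² − 4.715²) = 33.87. Taking the right-of-NA solution: G = (-6.159, -4.222).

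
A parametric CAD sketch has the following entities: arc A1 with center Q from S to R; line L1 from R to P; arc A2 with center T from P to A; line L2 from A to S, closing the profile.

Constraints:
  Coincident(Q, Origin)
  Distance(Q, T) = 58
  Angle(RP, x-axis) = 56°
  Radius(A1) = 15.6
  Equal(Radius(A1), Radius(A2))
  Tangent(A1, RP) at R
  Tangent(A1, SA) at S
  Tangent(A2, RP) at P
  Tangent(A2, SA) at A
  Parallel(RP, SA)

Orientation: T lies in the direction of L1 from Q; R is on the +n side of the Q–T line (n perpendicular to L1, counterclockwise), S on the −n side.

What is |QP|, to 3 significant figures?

60.1

The slot axis is L1's direction at 56.0°, so u = (cos 56.0°, sin 56.0°) = (0.559, 0.829) and n = (−sin 56.0°, cos 56.0°) = (-0.829, 0.559). Q is at the origin and T lies 58.0 along u from Q, so T = 58.0·u = (32.4, 48.1). Tangency of A1 to both parallel lines with radius 15.6 puts R and S at Q ± 15.6·n: R = (-12.9, 8.72), S = (12.9, -8.72). Equal radii place P and A the same way about T: P = T + 15.6·n = (19.5, 56.8), A = T − 15.6·n = (45.4, 39.4). Then |QP| = |P − Q| = 60.1.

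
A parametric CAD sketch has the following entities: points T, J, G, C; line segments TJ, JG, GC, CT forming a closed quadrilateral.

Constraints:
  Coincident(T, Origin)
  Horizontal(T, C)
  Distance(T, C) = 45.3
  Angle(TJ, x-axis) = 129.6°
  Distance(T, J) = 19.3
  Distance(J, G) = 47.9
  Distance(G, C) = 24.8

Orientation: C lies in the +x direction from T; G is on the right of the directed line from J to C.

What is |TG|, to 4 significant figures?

29.32

Checks: |JG| = 47.90 ✓; |GC| = 24.80 ✓.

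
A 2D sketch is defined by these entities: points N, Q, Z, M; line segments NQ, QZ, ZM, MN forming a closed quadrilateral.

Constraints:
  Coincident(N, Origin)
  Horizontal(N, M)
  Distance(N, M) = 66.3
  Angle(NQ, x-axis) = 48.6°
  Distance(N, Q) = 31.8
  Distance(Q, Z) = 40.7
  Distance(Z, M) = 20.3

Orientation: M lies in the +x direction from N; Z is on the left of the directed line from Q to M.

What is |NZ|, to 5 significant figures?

64.606

N is at the origin; N and M share the same y with |NM| = 66.3 and M in +x, so M = (66.3, 0). NQ runs at 48.6° with |NQ| = 31.8, so Q = (21.030, 23.854). Z is determined by |QZ| = 40.7 and |ZM| = 20.3 together: it lies at the intersection of circle(Q, 40.7) and circle(M, 20.3). With |QM| = 51.170, the foot of the radical line on QM is 37.745 from Q and the perpendicular offset is √(40.7² − 37.745²) = 15.226. Taking the left-of-QM solution: Z = (61.520, 19.729).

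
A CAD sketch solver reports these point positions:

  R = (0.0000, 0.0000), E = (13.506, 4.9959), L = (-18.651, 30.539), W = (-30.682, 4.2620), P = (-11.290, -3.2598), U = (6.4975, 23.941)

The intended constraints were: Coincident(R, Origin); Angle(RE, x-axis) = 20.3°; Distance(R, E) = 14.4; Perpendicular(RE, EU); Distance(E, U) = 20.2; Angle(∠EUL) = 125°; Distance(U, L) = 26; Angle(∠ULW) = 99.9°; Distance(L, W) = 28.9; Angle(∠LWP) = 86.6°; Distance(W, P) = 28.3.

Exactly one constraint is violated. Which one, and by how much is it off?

Distance(W, P) = 28.3 — off by 7.50.

R = (0.00, 0.00) ✓; RE at 20.30° ✓; |RE| = 14.40 ✓; ∠(RE, EU) = 90.00° ✓; |EU| = 20.20 ✓; ∠EUL = 125.0° ✓; |UL| = 26.00 ✓; ∠ULW = 99.90° ✓; |LW| = 28.90 ✓; ∠LWP = 86.60° ✓; |WP| = 20.80 ✗.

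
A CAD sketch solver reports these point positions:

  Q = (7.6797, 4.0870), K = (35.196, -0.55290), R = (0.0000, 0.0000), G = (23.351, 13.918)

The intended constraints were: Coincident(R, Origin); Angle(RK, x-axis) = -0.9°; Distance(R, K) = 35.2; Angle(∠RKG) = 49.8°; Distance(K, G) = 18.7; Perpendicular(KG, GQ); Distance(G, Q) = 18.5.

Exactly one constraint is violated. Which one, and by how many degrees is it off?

Perpendicular(KG, GQ) — off by 7.20°.

R = (0.00, 0.00) ✓; RK at -0.9000° ✓; |RK| = 35.20 ✓; ∠RKG = 49.80° ✓; |KG| = 18.70 ✓; ∠(KG, GQ) = 82.80° ✗; |GQ| = 18.50 ✓.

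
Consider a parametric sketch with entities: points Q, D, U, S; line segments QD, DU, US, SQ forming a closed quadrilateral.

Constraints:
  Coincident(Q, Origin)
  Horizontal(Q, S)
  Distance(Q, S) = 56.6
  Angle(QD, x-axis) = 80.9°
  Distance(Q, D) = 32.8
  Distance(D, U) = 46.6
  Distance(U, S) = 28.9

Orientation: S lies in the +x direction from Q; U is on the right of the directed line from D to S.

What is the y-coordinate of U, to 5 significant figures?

-7.8032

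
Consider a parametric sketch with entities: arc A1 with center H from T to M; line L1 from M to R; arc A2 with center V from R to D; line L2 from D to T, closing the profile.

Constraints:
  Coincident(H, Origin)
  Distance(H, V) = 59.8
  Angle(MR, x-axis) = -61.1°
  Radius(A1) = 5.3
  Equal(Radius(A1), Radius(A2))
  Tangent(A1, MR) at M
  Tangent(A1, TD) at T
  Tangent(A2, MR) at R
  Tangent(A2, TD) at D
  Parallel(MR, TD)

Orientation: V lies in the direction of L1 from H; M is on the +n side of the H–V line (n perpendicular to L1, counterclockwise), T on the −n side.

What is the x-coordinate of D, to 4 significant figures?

24.26

Tangency of A1 to both parallel lines with radius 5.3 puts M and T at H ± 5.3·n: M = (4.640, 2.561), T = (-4.640, -2.561). Equal radii place R and D the same way about V: R = V + 5.3·n = (33.54, -49.79), D = V − 5.3·n = (24.26, -54.91). So D.x = 24.26.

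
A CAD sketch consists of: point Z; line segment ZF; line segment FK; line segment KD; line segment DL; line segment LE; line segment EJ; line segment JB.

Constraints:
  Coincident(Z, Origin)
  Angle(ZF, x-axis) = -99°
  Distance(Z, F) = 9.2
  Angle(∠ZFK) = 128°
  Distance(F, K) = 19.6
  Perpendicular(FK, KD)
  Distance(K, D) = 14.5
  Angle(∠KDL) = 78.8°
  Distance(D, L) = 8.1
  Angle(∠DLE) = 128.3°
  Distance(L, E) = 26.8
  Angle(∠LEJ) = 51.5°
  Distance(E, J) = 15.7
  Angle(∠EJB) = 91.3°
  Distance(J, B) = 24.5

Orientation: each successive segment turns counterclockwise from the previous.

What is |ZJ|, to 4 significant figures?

25.45

∠DLE = 128.3° gives LE at -164.1° from the x-axis; with |LE| = 26.8, E = (-9.812, -16.14). ∠LEJ = 51.5° gives EJ at -35.60° from the x-axis; with |EJ| = 15.7, J = (2.954, -25.28). Then |ZJ| = |J − Z| = 25.45.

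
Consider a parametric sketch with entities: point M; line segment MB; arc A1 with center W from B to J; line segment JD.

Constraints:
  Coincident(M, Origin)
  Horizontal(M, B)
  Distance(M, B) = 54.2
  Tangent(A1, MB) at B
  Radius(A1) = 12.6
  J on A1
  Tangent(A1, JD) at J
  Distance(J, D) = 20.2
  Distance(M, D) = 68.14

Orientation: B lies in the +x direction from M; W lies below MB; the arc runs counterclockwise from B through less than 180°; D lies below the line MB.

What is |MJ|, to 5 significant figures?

49.236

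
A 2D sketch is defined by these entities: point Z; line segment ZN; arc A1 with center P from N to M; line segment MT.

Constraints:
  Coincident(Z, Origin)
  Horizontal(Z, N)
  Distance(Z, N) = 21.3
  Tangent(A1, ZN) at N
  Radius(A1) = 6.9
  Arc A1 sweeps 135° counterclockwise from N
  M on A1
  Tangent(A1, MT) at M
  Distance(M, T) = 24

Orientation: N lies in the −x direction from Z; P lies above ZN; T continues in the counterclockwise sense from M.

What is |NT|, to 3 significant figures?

31.2

Z is at the origin; Z and N share the same y with |ZN| = 21.3 and N on the −x side, so N = (-21.3, 0.00). A1 meets ZN tangentially, so PN is at right angles to ZN, so P = N + (0, 6.9) = (-21.3, 6.90). On A1, N sits at bearing -90° from P; a 135° counterclockwise sweep puts M at bearing 45°, so M = P + 6.9·(cos 45°, sin 45°) = (-16.4, 11.8). The tangent condition forces PM to be normal to MT, so MT runs along (−sin 45°, cos 45°); with |MT| = 24.0, T = (-33.4, 28.7). Then |NT| = |T − N| = 31.2.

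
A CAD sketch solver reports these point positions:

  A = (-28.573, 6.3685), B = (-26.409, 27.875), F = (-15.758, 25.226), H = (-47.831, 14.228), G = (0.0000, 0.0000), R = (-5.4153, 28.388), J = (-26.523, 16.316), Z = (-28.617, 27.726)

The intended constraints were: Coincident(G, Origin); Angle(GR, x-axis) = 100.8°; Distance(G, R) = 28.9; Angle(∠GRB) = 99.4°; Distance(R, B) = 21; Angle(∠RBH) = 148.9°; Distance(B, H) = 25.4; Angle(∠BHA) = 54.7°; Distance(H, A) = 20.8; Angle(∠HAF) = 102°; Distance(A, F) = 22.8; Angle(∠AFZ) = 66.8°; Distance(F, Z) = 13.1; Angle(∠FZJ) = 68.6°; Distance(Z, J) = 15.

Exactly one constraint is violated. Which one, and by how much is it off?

Distance(Z, J) = 15 — off by 3.40.

G = (0.00, 0.00) ✓; GR at 100.8° ✓; |GR| = 28.90 ✓; ∠GRB = 99.40° ✓; |RB| = 21.00 ✓; ∠RBH = 148.9° ✓; |BH| = 25.40 ✓; ∠BHA = 54.70° ✓; |HA| = 20.80 ✓; ∠HAF = 102.0° ✓; |AF| = 22.80 ✓; ∠AFZ = 66.80° ✓; |FZ| = 13.10 ✓; ∠FZJ = 68.60° ✓; |ZJ| = 11.60 ✗.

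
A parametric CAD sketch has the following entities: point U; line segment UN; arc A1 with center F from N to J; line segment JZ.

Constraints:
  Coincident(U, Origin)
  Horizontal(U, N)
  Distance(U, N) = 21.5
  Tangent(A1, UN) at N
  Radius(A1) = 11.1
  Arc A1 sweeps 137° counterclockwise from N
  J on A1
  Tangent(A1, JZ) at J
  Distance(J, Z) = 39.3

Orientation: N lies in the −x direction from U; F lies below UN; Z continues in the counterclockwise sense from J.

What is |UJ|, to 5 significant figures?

34.848

U is at the origin; UN is horizontal with |UN| = 21.5 and N on the −x side, so N = (-21.500, 0.0000). A1 meets UN tangentially, so FN is at right angles to UN, so F = N + (0, -11.1) = (-21.500, -11.100). On A1, N sits at bearing 90° from F; a 137° counterclockwise sweep puts J at bearing 227°, so J = F + 11.1·(cos 227°, sin 227°) = (-29.070, -19.218). Then |UJ| = |J − U| = 34.848.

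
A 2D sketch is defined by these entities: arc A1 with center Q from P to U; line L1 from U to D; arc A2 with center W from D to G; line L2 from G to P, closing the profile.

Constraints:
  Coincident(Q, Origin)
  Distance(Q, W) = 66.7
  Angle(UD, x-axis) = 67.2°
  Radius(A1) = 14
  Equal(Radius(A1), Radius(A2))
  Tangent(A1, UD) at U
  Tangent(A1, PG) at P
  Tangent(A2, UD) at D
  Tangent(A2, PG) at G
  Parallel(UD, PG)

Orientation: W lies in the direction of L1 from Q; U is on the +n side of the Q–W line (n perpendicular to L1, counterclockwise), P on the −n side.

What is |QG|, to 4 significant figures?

68.15

Tangency of A1 to both parallel lines with radius 14.0 puts U and P at Q ± 14.0·n: U = (-12.91, 5.425), P = (12.91, -5.425). Equal radii place D and G the same way about W: D = W + 14.0·n = (12.94, 66.91), G = W − 14.0·n = (38.75, 56.06). Then |QG| = |G − Q| = 68.15.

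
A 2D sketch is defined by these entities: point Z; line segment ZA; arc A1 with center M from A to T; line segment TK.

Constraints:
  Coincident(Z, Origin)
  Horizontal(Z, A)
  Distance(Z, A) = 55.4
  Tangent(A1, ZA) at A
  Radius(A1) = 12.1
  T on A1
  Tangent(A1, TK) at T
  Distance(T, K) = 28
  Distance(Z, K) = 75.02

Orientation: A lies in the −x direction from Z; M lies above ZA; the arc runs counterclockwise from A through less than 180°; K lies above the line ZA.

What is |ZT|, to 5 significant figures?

49.568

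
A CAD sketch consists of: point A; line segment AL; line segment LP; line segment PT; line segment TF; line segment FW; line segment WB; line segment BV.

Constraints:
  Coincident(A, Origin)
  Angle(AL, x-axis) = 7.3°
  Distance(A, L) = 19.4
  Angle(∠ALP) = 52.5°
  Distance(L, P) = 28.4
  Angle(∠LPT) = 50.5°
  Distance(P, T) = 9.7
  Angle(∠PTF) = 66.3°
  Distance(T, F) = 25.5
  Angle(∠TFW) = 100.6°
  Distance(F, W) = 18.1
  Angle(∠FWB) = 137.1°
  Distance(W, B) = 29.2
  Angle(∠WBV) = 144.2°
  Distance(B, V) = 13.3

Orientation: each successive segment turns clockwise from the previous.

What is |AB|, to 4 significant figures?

57.49

A is at the origin; AL runs at 7.3° with length 19.4, so L = (19.24, 2.465). ∠ALP = 52.5° gives LP at -120.2° from the x-axis; with |LP| = 28.4, P = (4.957, -22.08). ∠LPT = 50.5° gives PT at 110.3° from the x-axis; with |PT| = 9.7, T = (1.592, -12.98). ∠PTF = 66.3° gives TF at -3.400° from the x-axis; with |TF| = 25.5, F = (27.05, -14.50). ∠TFW = 100.6° gives FW at -82.80° from the x-axis; with |FW| = 18.1, W = (29.32, -32.45). ∠FWB = 137.1° gives WB at -125.7° from the x-axis; with |WB| = 29.2, B = (12.28, -56.17). Then |AB| = |B − A| = 57.49.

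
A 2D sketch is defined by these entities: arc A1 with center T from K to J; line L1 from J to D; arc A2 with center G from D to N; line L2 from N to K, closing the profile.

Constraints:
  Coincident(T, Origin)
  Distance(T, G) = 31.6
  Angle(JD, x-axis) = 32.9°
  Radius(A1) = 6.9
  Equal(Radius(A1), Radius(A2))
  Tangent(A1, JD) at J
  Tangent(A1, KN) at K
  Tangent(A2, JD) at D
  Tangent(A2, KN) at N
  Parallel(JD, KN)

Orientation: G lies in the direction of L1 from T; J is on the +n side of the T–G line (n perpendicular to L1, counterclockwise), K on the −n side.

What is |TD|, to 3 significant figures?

32.3

The slot axis is L1's direction at 32.9°, so u = (cos 32.9°, sin 32.9°) = (0.840, 0.543) and n = (−sin 32.9°, cos 32.9°) = (-0.543, 0.840). T is at the origin and G lies 31.6 along u from T, so G = 31.6·u = (26.5, 17.2). Tangency of A1 to both parallel lines with radius 6.9 puts J and K at T ± 6.9·n: J = (-3.75, 5.79), K = (3.75, -5.79). Equal radii place D and N the same way about G: D = G + 6.9·n = (22.8, 23.0), N = G − 6.9·n = (30.3, 11.4). Then |TD| = |D − T| = 32.3.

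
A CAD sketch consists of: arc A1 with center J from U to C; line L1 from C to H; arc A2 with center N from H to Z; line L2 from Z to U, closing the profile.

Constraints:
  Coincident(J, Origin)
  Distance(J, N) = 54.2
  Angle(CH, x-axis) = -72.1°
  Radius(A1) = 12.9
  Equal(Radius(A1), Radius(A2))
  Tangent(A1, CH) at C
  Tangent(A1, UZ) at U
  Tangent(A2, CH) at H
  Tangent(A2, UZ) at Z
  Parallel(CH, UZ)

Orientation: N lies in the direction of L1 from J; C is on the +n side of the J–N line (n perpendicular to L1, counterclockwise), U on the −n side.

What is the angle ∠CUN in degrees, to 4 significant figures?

76.61°

The slot axis is L1's direction at -72.1°, so u = (cos -72.1°, sin -72.1°) = (0.3074, -0.9516) and n = (−sin -72.1°, cos -72.1°) = (0.9516, 0.3074). J is at the origin and N lies 54.2 along u from J, so N = 54.2·u = (16.66, -51.58). Tangency of A1 to both parallel lines with radius 12.9 puts C and U at J ± 12.9·n: C = (12.28, 3.965), U = (-12.28, -3.965). Then cos ∠CUN = UC·UN / (|UC||UN|), giving 76.61°.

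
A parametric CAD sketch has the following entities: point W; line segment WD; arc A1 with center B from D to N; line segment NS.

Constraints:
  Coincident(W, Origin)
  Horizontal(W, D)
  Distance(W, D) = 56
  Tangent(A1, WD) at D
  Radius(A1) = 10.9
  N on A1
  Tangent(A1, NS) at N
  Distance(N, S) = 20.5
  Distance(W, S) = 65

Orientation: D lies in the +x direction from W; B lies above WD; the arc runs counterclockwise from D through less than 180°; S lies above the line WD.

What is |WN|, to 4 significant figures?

67.47

Checks: |BN| = 10.90 ✓; ∠(BN, NS) = 90.00° ✓; |NS| = 20.50 ✓; |WS| = 65.00 ✓.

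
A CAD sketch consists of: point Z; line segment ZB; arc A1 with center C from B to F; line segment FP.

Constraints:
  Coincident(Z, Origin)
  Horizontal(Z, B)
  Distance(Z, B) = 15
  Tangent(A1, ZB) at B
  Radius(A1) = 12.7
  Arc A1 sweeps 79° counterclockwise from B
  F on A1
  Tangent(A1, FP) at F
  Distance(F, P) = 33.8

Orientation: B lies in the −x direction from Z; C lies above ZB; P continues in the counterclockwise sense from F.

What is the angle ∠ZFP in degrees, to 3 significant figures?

155°

Z is at the origin; Z and B share the same y with |ZB| = 15.0 and B on the −x side, so B = (-15.0, 0.00). Tangency of A1 to ZB means the radius CB is perpendicular to ZB, so C = B + (0, 12.7) = (-15.0, 12.7). On A1, B sits at bearing -90° from C; a 79° counterclockwise sweep puts F at bearing -11°, so F = C + 12.7·(cos -11°, sin -11°) = (-2.53, 10.3). Tangency of A1 to FP means the radius CF is perpendicular to FP, so FP runs along (−sin -11°, cos -11°); with |FP| = 33.8, P = (3.92, 43.5). Then cos ∠ZFP = FZ·FP / (|FZ||FP|), giving 155°.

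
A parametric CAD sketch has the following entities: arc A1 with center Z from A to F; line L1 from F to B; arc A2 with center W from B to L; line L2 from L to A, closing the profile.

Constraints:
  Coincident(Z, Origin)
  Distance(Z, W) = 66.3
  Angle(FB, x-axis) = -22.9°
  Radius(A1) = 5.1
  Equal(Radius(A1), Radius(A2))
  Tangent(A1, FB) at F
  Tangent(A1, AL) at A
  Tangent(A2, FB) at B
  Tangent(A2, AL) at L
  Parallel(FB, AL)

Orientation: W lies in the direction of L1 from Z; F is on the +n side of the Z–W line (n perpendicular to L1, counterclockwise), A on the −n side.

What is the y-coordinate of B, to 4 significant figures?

-21.10

Tangency of A1 to both parallel lines with radius 5.1 puts F and A at Z ± 5.1·n: F = (1.985, 4.698), A = (-1.985, -4.698). Equal radii place B and L the same way about W: B = W + 5.1·n = (63.06, -21.10), L = W − 5.1·n = (59.09, -30.50). So B.y = -21.10.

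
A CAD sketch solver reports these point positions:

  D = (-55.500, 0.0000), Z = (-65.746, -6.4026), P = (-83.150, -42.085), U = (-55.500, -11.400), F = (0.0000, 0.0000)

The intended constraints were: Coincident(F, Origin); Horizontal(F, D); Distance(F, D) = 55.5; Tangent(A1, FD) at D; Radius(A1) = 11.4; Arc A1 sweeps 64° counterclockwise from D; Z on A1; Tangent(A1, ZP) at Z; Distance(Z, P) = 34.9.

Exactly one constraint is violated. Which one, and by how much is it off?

Distance(Z, P) = 34.9 — off by 4.80.

F = (0.00, 0.00) ✓; F.y = 0.00, D.y = 0.00 ✓; |FD| = 55.50 ✓; ∠(UD, DF) = 90.00° ✓; |UD| = 11.40 ✓; bearing(U→Z) − bearing(U→D) = 64.00° ✓; |UZ| = 11.40 ✓; ∠(UZ, ZP) = 90.00° ✓; |ZP| = 39.70 ✗.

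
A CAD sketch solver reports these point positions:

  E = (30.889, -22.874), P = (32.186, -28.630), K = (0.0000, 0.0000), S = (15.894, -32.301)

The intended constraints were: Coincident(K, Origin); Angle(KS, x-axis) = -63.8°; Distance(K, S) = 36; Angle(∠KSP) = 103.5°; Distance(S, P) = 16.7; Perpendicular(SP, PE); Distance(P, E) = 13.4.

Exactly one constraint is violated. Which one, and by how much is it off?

Distance(P, E) = 13.4 — off by 7.50.

K = (0.00, 0.00) ✓; KS at -63.80° ✓; |KS| = 36.00 ✓; ∠KSP = 103.5° ✓; |SP| = 16.70 ✓; ∠(SP, PE) = 90.00° ✓; |PE| = 5.900 ✗.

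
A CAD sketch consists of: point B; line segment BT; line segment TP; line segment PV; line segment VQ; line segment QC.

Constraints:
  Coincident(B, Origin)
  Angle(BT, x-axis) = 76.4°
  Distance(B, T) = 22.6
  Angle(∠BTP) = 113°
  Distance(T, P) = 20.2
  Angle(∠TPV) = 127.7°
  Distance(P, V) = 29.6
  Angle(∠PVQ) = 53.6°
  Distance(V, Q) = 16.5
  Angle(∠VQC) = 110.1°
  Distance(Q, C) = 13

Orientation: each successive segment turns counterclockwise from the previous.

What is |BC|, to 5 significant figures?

27.449

B is at the origin; BT runs at 76.4° with length 22.6, so T = (5.3142, 21.966). ∠BTP = 113.0° gives TP at 143.40° from the x-axis; with |TP| = 20.2, P = (-10.903, 34.010). ∠TPV = 127.7° gives PV at -164.30° from the x-axis; with |PV| = 29.6, V = (-39.398, 26.000). ∠PVQ = 53.6° gives VQ at -37.900° from the x-axis; with |VQ| = 16.5, Q = (-26.378, 15.865). ∠VQC = 110.1° gives QC at 32.000° from the x-axis; with |QC| = 13.0, C = (-15.354, 22.754). Then |BC| = |C − B| = 27.449.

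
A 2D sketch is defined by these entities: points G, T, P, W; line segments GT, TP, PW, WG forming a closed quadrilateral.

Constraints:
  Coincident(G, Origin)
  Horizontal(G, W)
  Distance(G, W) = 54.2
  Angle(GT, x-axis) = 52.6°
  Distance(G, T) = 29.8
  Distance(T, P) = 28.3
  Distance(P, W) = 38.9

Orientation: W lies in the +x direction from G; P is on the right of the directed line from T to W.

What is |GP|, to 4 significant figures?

16.20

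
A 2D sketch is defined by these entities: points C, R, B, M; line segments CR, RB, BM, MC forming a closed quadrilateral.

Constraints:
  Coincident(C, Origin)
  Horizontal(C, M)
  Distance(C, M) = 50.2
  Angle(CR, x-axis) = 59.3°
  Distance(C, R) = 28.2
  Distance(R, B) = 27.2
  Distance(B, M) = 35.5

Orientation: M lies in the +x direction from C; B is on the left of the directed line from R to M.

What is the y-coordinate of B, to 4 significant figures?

33.95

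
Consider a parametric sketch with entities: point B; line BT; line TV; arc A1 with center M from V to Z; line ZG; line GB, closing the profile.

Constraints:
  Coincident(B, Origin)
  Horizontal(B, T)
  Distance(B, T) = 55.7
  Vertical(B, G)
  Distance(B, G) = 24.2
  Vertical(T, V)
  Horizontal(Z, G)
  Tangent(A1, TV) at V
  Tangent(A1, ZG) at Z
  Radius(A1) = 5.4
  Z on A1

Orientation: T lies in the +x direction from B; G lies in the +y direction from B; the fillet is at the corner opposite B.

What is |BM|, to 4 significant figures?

53.70

B and G share the same x with |BG| = 24.2 and G on the +y side, so G = (0.000, 24.20). The virtual corner opposite B is at (55.70, 24.20). Since A1 is tangent to TV there, MV ⟂ TV and tangency of A1 to ZG means the radius MZ is perpendicular to ZG, with radius 5.4, so the center M sits 5.4 in from both sides at M = (50.30, 18.80). Then |BM| = |M − B| = 53.70.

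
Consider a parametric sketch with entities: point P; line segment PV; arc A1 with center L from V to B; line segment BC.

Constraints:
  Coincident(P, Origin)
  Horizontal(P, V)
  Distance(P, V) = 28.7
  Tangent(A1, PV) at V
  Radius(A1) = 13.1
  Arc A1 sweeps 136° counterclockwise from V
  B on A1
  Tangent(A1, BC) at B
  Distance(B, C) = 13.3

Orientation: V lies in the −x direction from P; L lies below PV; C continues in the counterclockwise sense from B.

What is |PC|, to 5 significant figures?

42.496

P is at the origin; P and V share the same y with |PV| = 28.7 and V on the −x side, so V = (-28.700, 0.0000). Tangency of A1 to PV means the radius LV is perpendicular to PV, so L = V + (0, -13.1) = (-28.700, -13.100). On A1, V sits at bearing 90° from L; a 136° counterclockwise sweep puts B at bearing 226°, so B = L + 13.1·(cos 226°, sin 226°) = (-37.800, -22.523). Since A1 is tangent to BC there, LB ⟂ BC, so BC runs along (−sin 226°, cos 226°); with |BC| = 13.3, C = (-28.233, -31.762). Then |PC| = |C − P| = 42.496.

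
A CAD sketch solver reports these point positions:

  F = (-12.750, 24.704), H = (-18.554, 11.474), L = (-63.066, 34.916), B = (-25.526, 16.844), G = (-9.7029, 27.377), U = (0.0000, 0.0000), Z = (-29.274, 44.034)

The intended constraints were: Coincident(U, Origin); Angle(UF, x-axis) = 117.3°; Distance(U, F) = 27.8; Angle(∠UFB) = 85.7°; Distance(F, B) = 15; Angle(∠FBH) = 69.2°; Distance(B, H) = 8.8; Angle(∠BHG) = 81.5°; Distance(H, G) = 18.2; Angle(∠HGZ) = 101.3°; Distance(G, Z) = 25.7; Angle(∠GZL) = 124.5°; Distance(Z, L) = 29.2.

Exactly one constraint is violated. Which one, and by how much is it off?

Distance(Z, L) = 29.2 — off by 5.80.

U = (0.00, 0.00) ✓; UF at 117.3° ✓; |UF| = 27.80 ✓; ∠UFB = 85.70° ✓; |FB| = 15.00 ✓; ∠FBH = 69.20° ✓; |BH| = 8.800 ✓; ∠BHG = 81.49° ✓; |HG| = 18.20 ✓; ∠HGZ = 101.3° ✓; |GZ| = 25.70 ✓; ∠GZL = 124.5° ✓; |ZL| = 35.00 ✗.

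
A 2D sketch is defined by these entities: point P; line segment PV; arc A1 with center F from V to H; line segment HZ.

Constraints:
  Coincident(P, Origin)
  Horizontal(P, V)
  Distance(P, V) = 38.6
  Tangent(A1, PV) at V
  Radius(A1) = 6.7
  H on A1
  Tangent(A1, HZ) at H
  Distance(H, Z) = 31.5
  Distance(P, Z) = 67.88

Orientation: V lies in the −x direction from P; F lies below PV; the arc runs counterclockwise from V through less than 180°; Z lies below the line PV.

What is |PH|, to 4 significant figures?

44.40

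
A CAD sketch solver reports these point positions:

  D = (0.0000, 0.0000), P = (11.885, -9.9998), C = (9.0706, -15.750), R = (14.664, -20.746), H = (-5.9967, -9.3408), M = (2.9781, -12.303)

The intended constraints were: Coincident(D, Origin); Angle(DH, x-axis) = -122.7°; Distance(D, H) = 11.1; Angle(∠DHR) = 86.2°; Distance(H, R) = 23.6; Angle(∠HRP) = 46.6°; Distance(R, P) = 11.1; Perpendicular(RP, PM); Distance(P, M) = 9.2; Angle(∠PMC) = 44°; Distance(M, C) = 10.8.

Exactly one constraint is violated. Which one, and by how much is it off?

Distance(M, C) = 10.8 — off by 3.80.

D = (0.00, 0.00) ✓; DH at -122.7° ✓; |DH| = 11.10 ✓; ∠DHR = 86.20° ✓; |HR| = 23.60 ✓; ∠HRP = 46.60° ✓; |RP| = 11.10 ✓; ∠(RP, PM) = 90.00° ✓; |PM| = 9.200 ✓; ∠PMC = 44.00° ✓; |MC| = 7.000 ✗.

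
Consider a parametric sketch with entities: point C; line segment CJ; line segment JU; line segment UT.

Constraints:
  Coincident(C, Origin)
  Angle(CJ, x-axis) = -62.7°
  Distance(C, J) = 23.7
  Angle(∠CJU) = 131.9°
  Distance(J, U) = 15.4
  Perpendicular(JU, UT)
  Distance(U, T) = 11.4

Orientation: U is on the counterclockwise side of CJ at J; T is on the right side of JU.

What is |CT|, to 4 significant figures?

42.64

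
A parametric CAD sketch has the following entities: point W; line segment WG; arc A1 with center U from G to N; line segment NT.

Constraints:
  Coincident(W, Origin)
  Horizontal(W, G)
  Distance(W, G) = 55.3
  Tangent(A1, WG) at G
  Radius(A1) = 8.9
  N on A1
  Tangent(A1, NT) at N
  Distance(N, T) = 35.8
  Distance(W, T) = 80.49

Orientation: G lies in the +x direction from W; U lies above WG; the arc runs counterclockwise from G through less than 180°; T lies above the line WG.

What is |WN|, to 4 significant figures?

64.66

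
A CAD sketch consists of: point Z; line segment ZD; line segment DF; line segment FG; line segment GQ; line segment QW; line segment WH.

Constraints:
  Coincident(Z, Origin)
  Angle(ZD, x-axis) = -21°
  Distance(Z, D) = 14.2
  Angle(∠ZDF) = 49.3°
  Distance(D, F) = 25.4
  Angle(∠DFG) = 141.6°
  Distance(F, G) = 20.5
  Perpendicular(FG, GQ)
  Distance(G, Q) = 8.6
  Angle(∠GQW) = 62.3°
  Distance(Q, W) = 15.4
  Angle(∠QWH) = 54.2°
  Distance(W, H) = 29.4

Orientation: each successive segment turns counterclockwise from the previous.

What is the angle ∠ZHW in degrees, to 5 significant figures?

11.099°

∠GQW = 62.3° gives QW at -4.2000° from the x-axis; with |QW| = 15.4, W = (-1.8952, 21.228). ∠QWH = 54.2° gives WH at 121.60° from the x-axis; with |WH| = 29.4, H = (-17.300, 46.269). Then cos ∠ZHW = HZ·HW / (|HZ||HW|), giving 11.099°.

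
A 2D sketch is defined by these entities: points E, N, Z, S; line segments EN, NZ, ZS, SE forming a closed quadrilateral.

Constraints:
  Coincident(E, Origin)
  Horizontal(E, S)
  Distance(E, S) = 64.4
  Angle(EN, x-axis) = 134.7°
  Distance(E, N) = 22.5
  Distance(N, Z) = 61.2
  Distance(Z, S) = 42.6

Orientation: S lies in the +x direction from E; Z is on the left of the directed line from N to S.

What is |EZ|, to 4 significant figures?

55.40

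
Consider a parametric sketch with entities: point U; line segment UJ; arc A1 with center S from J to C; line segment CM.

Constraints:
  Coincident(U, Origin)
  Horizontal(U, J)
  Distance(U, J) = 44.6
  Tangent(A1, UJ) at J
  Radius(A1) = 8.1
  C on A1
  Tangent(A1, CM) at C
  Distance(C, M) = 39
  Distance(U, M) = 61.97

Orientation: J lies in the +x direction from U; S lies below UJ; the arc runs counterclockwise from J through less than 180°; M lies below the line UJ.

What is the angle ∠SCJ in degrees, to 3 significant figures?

42.7°

U is at the origin; U and J share the same y with |UJ| = 44.6 and J on the +x side, so J = (44.6, 0.00). Since A1 is tangent to UJ there, SJ ⟂ UJ, so S = J + (0, -8.1) = (44.6, -8.10). Since SC ⟂ CM (tangency), |SM| = √(8.1² + 39.0²) = 39.8 regardless of where C sits on A1. So M lies on both circle(U, 61.97) and circle(S, 39.8); the below-UJ intersection is M = (39.7, -47.6). C is the foot of the tangent from M: C = (36.5, -8.75).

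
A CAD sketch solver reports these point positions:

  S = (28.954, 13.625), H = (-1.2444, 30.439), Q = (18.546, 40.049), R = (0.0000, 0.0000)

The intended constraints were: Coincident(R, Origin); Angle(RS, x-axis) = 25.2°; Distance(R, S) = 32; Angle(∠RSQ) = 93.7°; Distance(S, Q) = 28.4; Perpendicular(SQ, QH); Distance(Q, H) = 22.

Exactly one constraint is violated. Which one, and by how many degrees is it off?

Perpendicular(SQ, QH) — off by 4.40°.

R = (0.00, 0.00) ✓; RS at 25.20° ✓; |RS| = 32.00 ✓; ∠RSQ = 93.70° ✓; |SQ| = 28.40 ✓; ∠(SQ, QH) = 94.40° ✗; |QH| = 22.00 ✓.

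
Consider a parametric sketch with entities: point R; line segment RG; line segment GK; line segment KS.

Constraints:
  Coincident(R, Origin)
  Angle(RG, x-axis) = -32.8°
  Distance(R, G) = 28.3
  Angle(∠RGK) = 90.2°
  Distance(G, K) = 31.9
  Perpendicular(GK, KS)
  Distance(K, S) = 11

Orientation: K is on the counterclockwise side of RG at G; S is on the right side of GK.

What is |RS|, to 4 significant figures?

50.68

∠RGK = 90.2°, so GK runs at -32.8° + (180° − 90.2°) = 57.00° from the x-axis; with |GK| = 31.9, K = G + 31.9·(cos 57.00°, sin 57.00°) = (41.16, 11.42). The perpendicularity gives KS at right angles to GK; with |KS| = 11.0 on the right of GK, S = K + 11.0·(0.8387, -0.5446) = (50.39, 5.432). Then |RS| = |S − R| = 50.68.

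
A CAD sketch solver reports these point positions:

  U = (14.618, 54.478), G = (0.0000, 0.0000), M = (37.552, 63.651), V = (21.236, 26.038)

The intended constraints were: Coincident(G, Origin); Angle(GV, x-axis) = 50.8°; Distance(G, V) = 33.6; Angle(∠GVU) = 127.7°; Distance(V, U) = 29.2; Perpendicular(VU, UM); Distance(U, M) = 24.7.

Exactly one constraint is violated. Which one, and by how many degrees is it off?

Perpendicular(VU, UM) — off by 8.70°.

G = (0.00, 0.00) ✓; GV at 50.80° ✓; |GV| = 33.60 ✓; ∠GVU = 127.7° ✓; |VU| = 29.20 ✓; ∠(VU, UM) = 81.30° ✗; |UM| = 24.70 ✓.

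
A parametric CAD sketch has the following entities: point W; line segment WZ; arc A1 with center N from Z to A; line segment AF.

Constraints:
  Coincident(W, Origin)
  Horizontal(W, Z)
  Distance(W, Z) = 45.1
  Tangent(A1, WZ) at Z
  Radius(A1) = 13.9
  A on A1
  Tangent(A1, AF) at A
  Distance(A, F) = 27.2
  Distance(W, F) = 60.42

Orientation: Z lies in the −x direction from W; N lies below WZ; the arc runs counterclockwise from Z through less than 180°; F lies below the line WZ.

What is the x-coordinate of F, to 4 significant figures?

-41.20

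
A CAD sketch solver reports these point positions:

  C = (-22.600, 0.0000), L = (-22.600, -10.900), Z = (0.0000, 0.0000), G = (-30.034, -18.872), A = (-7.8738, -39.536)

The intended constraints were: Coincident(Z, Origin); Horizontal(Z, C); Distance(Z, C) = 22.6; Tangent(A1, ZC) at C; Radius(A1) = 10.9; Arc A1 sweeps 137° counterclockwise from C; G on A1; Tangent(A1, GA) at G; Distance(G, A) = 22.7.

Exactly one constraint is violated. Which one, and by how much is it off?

Distance(G, A) = 22.7 — off by 7.60.

Z = (0.00, 0.00) ✓; Z.y = 0.00, C.y = 0.00 ✓; |ZC| = 22.60 ✓; ∠(LC, CZ) = 90.00° ✓; |LC| = 10.90 ✓; bearing(L→G) − bearing(L→C) = 137.0° ✓; |LG| = 10.90 ✓; ∠(LG, GA) = 90.00° ✓; |GA| = 30.30 ✗.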